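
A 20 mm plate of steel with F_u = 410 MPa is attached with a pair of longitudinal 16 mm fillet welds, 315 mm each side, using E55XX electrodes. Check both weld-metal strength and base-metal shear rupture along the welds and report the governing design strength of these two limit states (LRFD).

E55XX → F_EXX = 550 MPa.
t_e = 0.707 × 16 = 11.31 mm; L = 630 mm.
Weld metal: φR_n = 0.75 × 0.6 × 550 × 11.31 × 630 × 10⁻³ = 1764 kN.
Base metal (shear rupture): φR_n = 0.75 × 0.6 × 410 × 20 × 630 × 10⁻³ = 2325 kN.
Governing: weld metal.

φR_n ≈ 1760 kN (weld metal governs)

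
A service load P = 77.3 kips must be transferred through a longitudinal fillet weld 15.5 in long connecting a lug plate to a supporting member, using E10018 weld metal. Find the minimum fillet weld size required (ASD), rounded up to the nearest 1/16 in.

w = 1/4 in

E100XX → F_EXX = 100 ksi.
Total weld length L = 15.5 in.
Required throat t_e = P × Ω / (0.6 F_EXX × L) = 77.3 × 2.0 / (0.6 × 100 × 15.5) = 0.1662 in.
Required leg w = t_e / 0.707 = 0.2351 in → use 1/4 in.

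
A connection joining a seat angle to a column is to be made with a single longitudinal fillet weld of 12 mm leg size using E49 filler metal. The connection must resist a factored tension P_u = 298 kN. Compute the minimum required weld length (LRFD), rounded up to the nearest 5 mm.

E49XX → F_EXX = 490 MPa.
Throat t_e = 0.707 × 12 = 8.484 mm.
φr_n = 0.75 × 0.6 × 490 × 8.484 × 10⁻³ = 1.871 kN/mm.
L_req = P_u / φr_n = 298 / 1.871 = 159.3 mm total.
Round up → use L = 160 mm.

L = 160 mm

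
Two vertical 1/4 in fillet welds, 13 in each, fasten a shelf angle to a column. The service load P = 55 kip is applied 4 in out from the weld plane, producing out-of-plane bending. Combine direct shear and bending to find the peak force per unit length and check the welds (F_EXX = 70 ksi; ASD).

f_max ≈ 4.44 kip/in; NOT adequate

L_w = 2 × 13 = 26 in; section modulus (unit throat) S = 2 × L²/6 = 56.33 in².
Direct shear f_v = P/L_w = 55/26 = 2.115 kip/in.
Moment M = P × e = 55 × 4 = 220 kip·in; bending f_b = M/S = 3.905 kip/in.
f_max = √(f_v² + f_b²) = √(2.115² + 3.905²) = 4.441 kip/in.
r_n/Ω = (1/2.0) × 0.6 × 70 × (0.707 × 0.25) = 3.712 kip/in → NOT adequate.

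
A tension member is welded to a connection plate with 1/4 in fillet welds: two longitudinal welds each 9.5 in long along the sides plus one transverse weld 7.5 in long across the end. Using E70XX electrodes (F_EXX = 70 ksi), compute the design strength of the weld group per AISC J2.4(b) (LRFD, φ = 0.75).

t_e = 0.707 × 0.25 = 0.1767 in.
R_nwl = 0.6 × 70 × 0.1767 × 19 = 141 kips (longitudinal, 2 welds).
R_nwt = 0.6 × 70 × 0.1767 × 7.5 = 55.68 kips (transverse, base value).
(i) R_nwl + R_nwt = 196.7 kips; (ii) 0.85 R_nwl + 1.5 R_nwt = 203.4 kips.
R_n = max = 203.4 kips [governs: (ii)]; φR_n = 152.6 kips.

φR_n ≈ 153 kips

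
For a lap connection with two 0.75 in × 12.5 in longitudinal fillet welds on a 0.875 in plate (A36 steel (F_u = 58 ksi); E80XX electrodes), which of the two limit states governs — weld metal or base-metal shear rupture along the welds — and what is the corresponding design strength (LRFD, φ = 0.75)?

φR_n ≈ 477 kips (weld metal governs)

E80XX → F_EXX = 80 ksi.
t_e = 0.707 × 0.75 = 0.5302 in; L = 25 in.
Weld metal: φR_n = 0.75 × 0.6 × 80 × 0.5302 × 25 = 477.2 kips.
Base metal (shear rupture): φR_n = 0.75 × 0.6 × 58 × 0.875 × 25 = 570.9 kips.
Governing: weld metal.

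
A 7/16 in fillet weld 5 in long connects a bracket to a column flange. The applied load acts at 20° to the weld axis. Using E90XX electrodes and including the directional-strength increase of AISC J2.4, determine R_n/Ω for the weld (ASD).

E90XX → F_EXX = 90 ksi.
t_e = 0.707 × 0.4375 = 0.3093 in; A_we = 0.3093 × 5 = 1.547 in².
Directional factor: 1.0 + 0.5 sin^1.5(20°) = 1.1.
F_nw = 0.6 × 90 × 1.1 = 59.4 ksi.
R_n/Ω = (59.4 × 1.547) / 2.0 = 45.93 kips.

R_n/Ω ≈ 45.9 kips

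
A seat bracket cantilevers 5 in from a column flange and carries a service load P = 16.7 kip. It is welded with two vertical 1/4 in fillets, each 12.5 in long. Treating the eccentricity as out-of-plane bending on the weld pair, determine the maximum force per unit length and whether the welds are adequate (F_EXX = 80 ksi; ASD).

f_max ≈ 1.74 kip/in; adequate

L_w = 2 × 12.5 = 25 in; section modulus (unit throat) S = 2 × L²/6 = 52.08 in².
Direct shear f_v = P/L_w = 16.7/25 = 0.668 kip/in.
Moment M = P × e = 16.7 × 5 = 83.5 kip·in; bending f_b = M/S = 1.603 kip/in.
f_max = √(f_v² + f_b²) = √(0.668² + 1.603²) = 1.737 kip/in.
r_n/Ω = (1/2.0) × 0.6 × 80 × (0.707 × 0.25) = 4.242 kip/in → adequate.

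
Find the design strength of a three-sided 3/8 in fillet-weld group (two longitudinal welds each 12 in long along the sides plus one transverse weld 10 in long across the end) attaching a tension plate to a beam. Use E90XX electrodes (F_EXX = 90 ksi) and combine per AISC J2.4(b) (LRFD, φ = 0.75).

t_e = 0.707 × 0.375 = 0.2651 in.
R_nwl = 0.6 × 90 × 0.2651 × 24 = 343.6 kip (longitudinal, 2 welds).
R_nwt = 0.6 × 90 × 0.2651 × 10 = 143.2 kip (transverse, base value).
(i) R_nwl + R_nwt = 486.8 kip; (ii) 0.85 R_nwl + 1.5 R_nwt = 506.8 kip.
R_n = max = 506.8 kip [governs: (ii)]; φR_n = 380.1 kip.

φR_n ≈ 380 kip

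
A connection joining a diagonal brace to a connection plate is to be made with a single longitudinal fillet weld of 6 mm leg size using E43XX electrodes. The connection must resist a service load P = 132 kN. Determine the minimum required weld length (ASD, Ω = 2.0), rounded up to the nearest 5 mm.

E43XX → F_EXX = 430 MPa.
Throat t_e = 0.707 × 6 = 4.242 mm.
r_n/Ω = (0.6 × 430 × 4.242) / 2.0 = 547.2 N/mm = 0.5472 kN/mm.
L_req = P / (r_n/Ω) = 132 / 0.5472 = 241.2 mm total.
Round up → use L = 245 mm.

L = 245 mm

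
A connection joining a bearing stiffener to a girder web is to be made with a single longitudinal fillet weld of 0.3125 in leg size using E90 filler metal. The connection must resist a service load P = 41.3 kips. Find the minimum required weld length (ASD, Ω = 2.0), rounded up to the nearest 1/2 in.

L = 7 in

E90XX → F_EXX = 90 ksi.
Throat t_e = 0.707 × 0.3125 = 0.2209 in.
r_n/Ω = (0.6 × 90 × 0.2209) / 2.0 = 5.965 kip/in.
L_req = P / (r_n/Ω) = 41.3 / 5.965 = 6.923 in total.
Round up → use L = 7 in.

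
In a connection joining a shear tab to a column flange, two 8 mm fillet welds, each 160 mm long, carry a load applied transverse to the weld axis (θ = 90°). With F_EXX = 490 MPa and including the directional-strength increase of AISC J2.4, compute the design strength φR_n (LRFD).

φR_n ≈ 599 kN

t_e = 0.707 × 8 = 5.656 mm; A_we = 5.656 × 320 = 1810 mm².
Directional factor: 1.0 + 0.5 sin^1.5(90°) = 1.5.
F_nw = 0.6 × 490 × 1.5 = 441 MPa.
φR_n = 0.75 × 441 × 1810 × 10⁻³ = 598.6 kN.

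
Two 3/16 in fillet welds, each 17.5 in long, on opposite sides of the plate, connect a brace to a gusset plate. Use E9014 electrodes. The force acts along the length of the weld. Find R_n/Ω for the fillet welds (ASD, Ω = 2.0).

R_n/Ω ≈ 125 kip

E90XX → F_EXX = 90 ksi.
Effective throat t_e = 0.707 × 0.1875 = 0.1326 in.
Total length L = 35 in; A_we = 0.1326 × 35 = 4.64 in².
F_nw = 0.6 F_EXX = 0.6 × 90 = 54 ksi.
R_n = 54 × 4.64 = 250.5 kip; R_n/Ω = 250.5/2.0 = 125.3 kip.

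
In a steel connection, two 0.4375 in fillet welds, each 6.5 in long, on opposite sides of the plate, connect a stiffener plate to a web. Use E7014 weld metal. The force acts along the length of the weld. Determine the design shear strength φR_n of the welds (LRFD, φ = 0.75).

φR_n ≈ 127 kips

E70XX → F_EXX = 70 ksi.
Effective throat t_e = 0.707 × 0.4375 = 0.3093 in.
Total length L = 13 in; A_we = 0.3093 × 13 = 4.021 in².
F_nw = 0.6 F_EXX = 0.6 × 70 = 42 ksi.
φR_n = 0.75 × 42 × 4.021 = 126.7 kips.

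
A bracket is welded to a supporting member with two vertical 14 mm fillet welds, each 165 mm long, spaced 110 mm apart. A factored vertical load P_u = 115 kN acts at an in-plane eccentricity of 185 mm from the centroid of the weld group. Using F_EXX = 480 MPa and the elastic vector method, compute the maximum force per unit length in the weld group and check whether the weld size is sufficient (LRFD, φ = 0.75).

Total weld length L_w = 330 mm. Treat welds as unit-width lines.
Polar moment about centroid: J = 2[d³/12 + d(b/2)²] = 2[165³/12 + 165×55²] = 1747000 mm³.
Direct shear f_v = P/L_w = 115×10³ / 330 = 348.5 N/mm (vertical).
Torsion M = P·e = 115×10³ × 185 = 21275000 N·mm.
Critical point at (x, y) = (55, 82.5) from centroid. f_tx = M·y/J = 1005 N/mm; f_ty = M·x/J = 669.8 N/mm.
Resultant f_max = √[f_tx² + (f_v + f_ty)²] = √[1005² + (348.5 + 669.8)²] = 1431 N/mm.
Capacity per unit length: φr_n = 0.75 × 0.6 × 480 × (0.707 × 14) = 2138 N/mm.
1431 ≤ 2138 → adequate.

f_max ≈ 1430 N/mm; adequate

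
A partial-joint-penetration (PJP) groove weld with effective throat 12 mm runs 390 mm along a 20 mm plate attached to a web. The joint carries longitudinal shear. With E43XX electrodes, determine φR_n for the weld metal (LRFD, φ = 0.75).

E43XX → F_EXX = 430 MPa.
Effective throat (given) t_e = 12 mm.
A_we = 12 × 390 = 4680 mm².
F_nw = 0.6 F_EXX = 258 MPa.
φR_n = 0.75 × 258 × 4680 × 10⁻³ = 905.6 kN.

φR_n ≈ 906 kN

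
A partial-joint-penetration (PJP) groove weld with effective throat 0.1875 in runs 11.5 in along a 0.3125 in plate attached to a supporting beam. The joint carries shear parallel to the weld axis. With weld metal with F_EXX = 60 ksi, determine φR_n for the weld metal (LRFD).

Effective throat (given) t_e = 0.1875 in.
A_we = 0.1875 × 11.5 = 2.156 in².
F_nw = 0.6 F_EXX = 36 ksi.
φR_n = 0.75 × 36 × 2.156 = 58.22 kips.

φR_n ≈ 58.2 kips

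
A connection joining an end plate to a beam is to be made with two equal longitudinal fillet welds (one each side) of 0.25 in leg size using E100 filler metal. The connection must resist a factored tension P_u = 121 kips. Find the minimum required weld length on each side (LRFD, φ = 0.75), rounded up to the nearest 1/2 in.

E100XX → F_EXX = 100 ksi.
Throat t_e = 0.707 × 0.25 = 0.1767 in.
φr_n = 0.75 × 0.6 × 100 × 0.1767 = 7.954 kips/in.
L_req = P_u / φr_n = 121 / 7.954 = 15.21 in total.
Per side: 15.21 / 2 = 7.606 in.
Round up → use L = 8 in on each side.

L = 8 in on each side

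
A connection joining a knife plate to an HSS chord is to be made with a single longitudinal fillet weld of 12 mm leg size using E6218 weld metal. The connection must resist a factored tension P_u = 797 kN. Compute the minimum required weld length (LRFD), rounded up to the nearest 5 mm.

E62XX → F_EXX = 620 MPa.
Throat t_e = 0.707 × 12 = 8.484 mm.
φr_n = 0.75 × 0.6 × 620 × 8.484 × 10⁻³ = 2.367 kN/mm.
L_req = P_u / φr_n = 797 / 2.367 = 336.7 mm total.
Round up → use L = 340 mm.

L = 340 mm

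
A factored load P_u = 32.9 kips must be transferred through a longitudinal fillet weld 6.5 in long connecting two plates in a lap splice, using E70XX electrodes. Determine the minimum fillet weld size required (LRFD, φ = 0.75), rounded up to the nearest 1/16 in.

w = 1/4 in

E70XX → F_EXX = 70 ksi.
Total weld length L = 6.5 in.
Required throat t_e = P_u / (φ × 0.6 F_EXX × L) = 32.9 / (0.75 × 0.6 × 70 × 6.5) = 0.1607 in.
Required leg w = t_e / 0.707 = 0.2273 in → use 1/4 in.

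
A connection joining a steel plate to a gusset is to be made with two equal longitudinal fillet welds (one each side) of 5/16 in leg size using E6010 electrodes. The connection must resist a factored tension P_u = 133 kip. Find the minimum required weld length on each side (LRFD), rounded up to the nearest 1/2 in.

L = 11.5 in on each side

E60XX → F_EXX = 60 ksi.
Throat t_e = 0.707 × 0.3125 = 0.2209 in.
φr_n = 0.75 × 0.6 × 60 × 0.2209 = 5.965 kip/in.
L_req = P_u / φr_n = 133 / 5.965 = 22.3 in total.
Per side: 22.3 / 2 = 11.15 in.
Round up → use L = 11.5 in on each side.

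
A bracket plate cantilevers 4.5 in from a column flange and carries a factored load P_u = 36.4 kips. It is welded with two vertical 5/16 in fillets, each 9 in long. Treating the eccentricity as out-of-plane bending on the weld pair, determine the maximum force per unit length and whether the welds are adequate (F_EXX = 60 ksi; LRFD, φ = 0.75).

f_max ≈ 6.39 kip/in; NOT adequate

L_w = 2 × 9 = 18 in; section modulus (unit throat) S = 2 × L²/6 = 27 in².
Direct shear f_v = P/L_w = 36.4/18 = 2.022 kip/in.
Moment M = P × e = 36.4 × 4.5 = 163.8 kip·in; bending f_b = M/S = 6.067 kip/in.
f_max = √(f_v² + f_b²) = √(2.022² + 6.067²) = 6.395 kip/in.
φr_n = 0.75 × 0.6 × 60 × (0.707 × 0.3125) = 5.965 kip/in → NOT adequate.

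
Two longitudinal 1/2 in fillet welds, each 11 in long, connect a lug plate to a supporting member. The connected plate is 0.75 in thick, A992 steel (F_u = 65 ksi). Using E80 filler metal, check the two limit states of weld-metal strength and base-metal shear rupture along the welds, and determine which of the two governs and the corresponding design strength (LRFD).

E80XX → F_EXX = 80 ksi.
t_e = 0.707 × 0.5 = 0.3535 in; L = 22 in.
Weld metal: φR_n = 0.75 × 0.6 × 80 × 0.3535 × 22 = 280 kip.
Base metal (shear rupture): φR_n = 0.75 × 0.6 × 65 × 0.75 × 22 = 482.6 kip.
Governing: weld metal.

φR_n ≈ 280 kip (weld metal governs)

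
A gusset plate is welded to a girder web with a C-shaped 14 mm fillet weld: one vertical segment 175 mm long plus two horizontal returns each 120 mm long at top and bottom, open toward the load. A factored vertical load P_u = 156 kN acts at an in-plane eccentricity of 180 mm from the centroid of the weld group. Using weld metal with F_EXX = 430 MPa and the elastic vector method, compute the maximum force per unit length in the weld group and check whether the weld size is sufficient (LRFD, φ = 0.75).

f_max ≈ 1460 N/mm; adequate

Total weld length L_w = 415 mm. Treat welds as unit-width lines.
Centroid: x̄ = 2×120×60 / 415 = 34.7 mm from the vertical weld.
Polar moment about centroid: J = I_x + I_y = [175³/12 + 2×120×87.5²] + [175×34.7² + 2(120³/12 + 120×25.3²)] = 2936000 mm³.
Direct shear f_v = P/L_w = 156×10³ / 415 = 375.9 N/mm (vertical).
Torsion M = P·e = 156×10³ × 180 = 28080000 N·mm.
Critical point at (x, y) = (85.3, 87.5) from centroid. f_tx = M·y/J = 836.7 N/mm; f_ty = M·x/J = 815.7 N/mm.
Resultant f_max = √[f_tx² + (f_v + f_ty)²] = √[836.7² + (375.9 + 815.7)²] = 1456 N/mm.
Capacity per unit length: φr_n = 0.75 × 0.6 × 430 × (0.707 × 14) = 1915 N/mm.
1456 ≤ 1915 → adequate.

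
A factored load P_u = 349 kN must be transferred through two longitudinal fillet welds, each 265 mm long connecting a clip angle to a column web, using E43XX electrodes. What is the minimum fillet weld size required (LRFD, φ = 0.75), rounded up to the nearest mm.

w = 5 mm

E43XX → F_EXX = 430 MPa.
Total weld length L = 530 mm.
Required throat t_e = P_u / (φ × 0.6 F_EXX × L) = 349 / (0.75 × 0.6 × 430 × 530 × 10⁻³) = 3.403 mm.
Required leg w = t_e / 0.707 = 4.813 mm → use 5 mm.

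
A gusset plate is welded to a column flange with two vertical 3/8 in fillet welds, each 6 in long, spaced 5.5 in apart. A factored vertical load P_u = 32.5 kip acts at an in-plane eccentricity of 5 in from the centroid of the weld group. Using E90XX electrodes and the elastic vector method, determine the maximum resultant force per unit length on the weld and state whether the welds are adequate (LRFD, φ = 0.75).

f_max ≈ 7.32 kip/in; adequate

E90XX → F_EXX = 90 ksi.
Total weld length L_w = 12 in. Treat welds as unit-width lines.
Polar moment about centroid: J = 2[d³/12 + d(b/2)²] = 2[6³/12 + 6×2.75²] = 126.8 in³.
Direct shear f_v = P/L_w = 32.5 / 12 = 2.708 kip/in (vertical).
Torsion M = P·e = 32.5 × 5 = 162.5 kip·in.
Critical point at (x, y) = (2.75, 3) from centroid. f_tx = M·y/J = 3.846 kip/in; f_ty = M·x/J = 3.526 kip/in.
Resultant f_max = √[f_tx² + (f_v + f_ty)²] = √[3.846² + (2.708 + 3.526)²] = 7.325 kip/in.
Capacity per unit length: φr_n = 0.75 × 0.6 × 90 × (0.707 × 0.375) = 10.74 kip/in.
7.325 ≤ 10.74 → adequate.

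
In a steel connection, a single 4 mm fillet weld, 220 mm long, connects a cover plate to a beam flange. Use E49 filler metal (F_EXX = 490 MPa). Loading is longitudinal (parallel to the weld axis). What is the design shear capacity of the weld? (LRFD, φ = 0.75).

φR_n ≈ 137 kN

Effective throat t_e = 0.707 × 4 = 2.828 mm.
Total length L = 220 mm; A_we = 2.828 × 220 = 622.2 mm².
F_nw = 0.6 F_EXX = 0.6 × 490 = 294 MPa.
φR_n = 0.75 × 294 × 622.2 × 10⁻³ = 137.2 kN.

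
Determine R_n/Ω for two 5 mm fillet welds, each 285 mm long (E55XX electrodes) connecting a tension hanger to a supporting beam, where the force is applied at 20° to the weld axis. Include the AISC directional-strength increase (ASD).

R_n/Ω ≈ 366 kN

E55XX → F_EXX = 550 MPa.
t_e = 0.707 × 5 = 3.535 mm; A_we = 3.535 × 570 = 2015 mm².
Directional factor: 1.0 + 0.5 sin^1.5(20°) = 1.1.
F_nw = 0.6 × 550 × 1.1 = 363 MPa.
R_n/Ω = (363 × 2015) / 2.0 × 10⁻³ = 365.7 kN.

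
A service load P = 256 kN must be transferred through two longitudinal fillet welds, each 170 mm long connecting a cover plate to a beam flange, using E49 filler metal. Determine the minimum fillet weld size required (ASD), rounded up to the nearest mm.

E49XX → F_EXX = 490 MPa.
Total weld length L = 340 mm.
Required throat t_e = P × Ω / (0.6 F_EXX × L) = 256 × 2.0 / (0.6 × 490 × 340 × 10⁻³) = 5.122 mm.
Required leg w = t_e / 0.707 = 7.245 mm → use 8 mm.

w = 8 mm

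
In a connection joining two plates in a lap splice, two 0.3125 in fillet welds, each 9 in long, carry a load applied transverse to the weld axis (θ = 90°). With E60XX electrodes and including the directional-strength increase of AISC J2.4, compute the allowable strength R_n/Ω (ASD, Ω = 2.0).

E60XX → F_EXX = 60 ksi.
t_e = 0.707 × 0.3125 = 0.2209 in; A_we = 0.2209 × 18 = 3.977 in².
Directional factor: 1.0 + 0.5 sin^1.5(90°) = 1.5.
F_nw = 0.6 × 60 × 1.5 = 54 ksi.
R_n/Ω = (54 × 3.977) / 2.0 = 107.4 kips.

R_n/Ω ≈ 107 kips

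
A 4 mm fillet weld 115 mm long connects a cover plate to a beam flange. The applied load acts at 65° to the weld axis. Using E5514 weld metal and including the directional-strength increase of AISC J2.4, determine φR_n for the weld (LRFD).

E55XX → F_EXX = 550 MPa.
t_e = 0.707 × 4 = 2.828 mm; A_we = 2.828 × 115 = 325.2 mm².
Directional factor: 1.0 + 0.5 sin^1.5(65°) = 1.431.
F_nw = 0.6 × 550 × 1.431 = 472.4 MPa.
φR_n = 0.75 × 472.4 × 325.2 × 10⁻³ = 115.2 kN.

φR_n ≈ 115 kN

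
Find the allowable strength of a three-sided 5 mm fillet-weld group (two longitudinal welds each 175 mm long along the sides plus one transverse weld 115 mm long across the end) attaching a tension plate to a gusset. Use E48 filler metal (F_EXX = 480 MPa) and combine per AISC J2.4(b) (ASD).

R_n/Ω ≈ 239 kN

t_e = 0.707 × 5 = 3.535 mm.
R_nwl = 0.6 × 480 × 3.535 × 350 × 10⁻³ = 356.3 kN (longitudinal, 2 welds).
R_nwt = 0.6 × 480 × 3.535 × 115 × 10⁻³ = 117.1 kN (transverse, base value).
(i) R_nwl + R_nwt = 473.4 kN; (ii) 0.85 R_nwl + 1.5 R_nwt = 478.5 kN.
R_n = max = 478.5 kN [governs: (ii)]; R_n/Ω = 239.2 kN.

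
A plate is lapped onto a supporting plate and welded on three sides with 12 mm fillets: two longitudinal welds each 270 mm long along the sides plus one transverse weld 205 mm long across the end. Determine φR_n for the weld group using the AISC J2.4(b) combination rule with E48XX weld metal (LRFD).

E48XX → F_EXX = 480 MPa.
t_e = 0.707 × 12 = 8.484 mm.
R_nwl = 0.6 × 480 × 8.484 × 540 × 10⁻³ = 1319 kN (longitudinal, 2 welds).
R_nwt = 0.6 × 480 × 8.484 × 205 × 10⁻³ = 500.9 kN (transverse, base value).
(i) R_nwl + R_nwt = 1820 kN; (ii) 0.85 R_nwl + 1.5 R_nwt = 1873 kN.
R_n = max = 1873 kN [governs: (ii)]; φR_n = 1405 kN.

φR_n ≈ 1400 kN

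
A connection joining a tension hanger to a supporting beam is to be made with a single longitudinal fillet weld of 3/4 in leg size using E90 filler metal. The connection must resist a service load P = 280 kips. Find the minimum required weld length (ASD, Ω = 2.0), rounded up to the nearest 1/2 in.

L = 20 in

E90XX → F_EXX = 90 ksi.
Throat t_e = 0.707 × 0.75 = 0.5302 in.
r_n/Ω = (0.6 × 90 × 0.5302) / 2.0 = 14.32 kip/in.
L_req = P / (r_n/Ω) = 280 / 14.32 = 19.56 in total.
Round up → use L = 20 in.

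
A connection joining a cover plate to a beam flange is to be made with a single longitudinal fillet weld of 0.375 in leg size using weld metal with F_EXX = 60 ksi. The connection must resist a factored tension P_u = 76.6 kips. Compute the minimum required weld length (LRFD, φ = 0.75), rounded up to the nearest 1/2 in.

Throat t_e = 0.707 × 0.375 = 0.2651 in.
φr_n = 0.75 × 0.6 × 60 × 0.2651 = 7.158 kips/in.
L_req = P_u / φr_n = 76.6 / 7.158 = 10.7 in total.
Round up → use L = 11 in.

L = 11 in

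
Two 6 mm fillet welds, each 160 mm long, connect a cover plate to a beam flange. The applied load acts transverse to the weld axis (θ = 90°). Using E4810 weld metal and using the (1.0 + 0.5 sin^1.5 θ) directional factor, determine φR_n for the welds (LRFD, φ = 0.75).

φR_n ≈ 440 kN

E48XX → F_EXX = 480 MPa.
t_e = 0.707 × 6 = 4.242 mm; A_we = 4.242 × 320 = 1357 mm².
Directional factor: 1.0 + 0.5 sin^1.5(90°) = 1.5.
F_nw = 0.6 × 480 × 1.5 = 432 MPa.
φR_n = 0.75 × 432 × 1357 × 10⁻³ = 439.8 kN.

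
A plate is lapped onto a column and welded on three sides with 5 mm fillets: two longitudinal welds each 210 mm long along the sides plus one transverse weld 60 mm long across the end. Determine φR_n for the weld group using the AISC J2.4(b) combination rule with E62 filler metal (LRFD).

E62XX → F_EXX = 620 MPa.
t_e = 0.707 × 5 = 3.535 mm.
R_nwl = 0.6 × 620 × 3.535 × 420 × 10⁻³ = 552.3 kN (longitudinal, 2 welds).
R_nwt = 0.6 × 620 × 3.535 × 60 × 10⁻³ = 78.9 kN (transverse, base value).
(i) R_nwl + R_nwt = 631.2 kN; (ii) 0.85 R_nwl + 1.5 R_nwt = 587.8 kN.
R_n = max = 631.2 kN [governs: (i)]; φR_n = 473.4 kN.

φR_n ≈ 473 kN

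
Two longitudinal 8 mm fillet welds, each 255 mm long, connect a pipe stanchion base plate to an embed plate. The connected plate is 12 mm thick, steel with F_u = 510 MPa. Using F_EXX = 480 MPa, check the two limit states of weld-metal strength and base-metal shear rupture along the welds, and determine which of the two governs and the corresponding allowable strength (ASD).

R_n/Ω ≈ 415 kN (weld metal governs)

t_e = 0.707 × 8 = 5.656 mm; L = 510 mm.
Weld metal: R_n/Ω = (1/2.0) × 0.6 × 480 × 5.656 × 510 × 10⁻³ = 415.4 kN.
Base metal (shear rupture): R_n/Ω = (1/2.0) × 0.6 × 510 × 12 × 510 × 10⁻³ = 936.4 kN.
Governing: weld metal.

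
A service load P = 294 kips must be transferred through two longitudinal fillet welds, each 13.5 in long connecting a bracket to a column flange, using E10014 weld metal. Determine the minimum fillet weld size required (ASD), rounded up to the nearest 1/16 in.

E100XX → F_EXX = 100 ksi.
Total weld length L = 27 in.
Required throat t_e = P × Ω / (0.6 F_EXX × L) = 294 × 2.0 / (0.6 × 100 × 27) = 0.363 in.
Required leg w = t_e / 0.707 = 0.5134 in → use 9/16 in.

w = 9/16 in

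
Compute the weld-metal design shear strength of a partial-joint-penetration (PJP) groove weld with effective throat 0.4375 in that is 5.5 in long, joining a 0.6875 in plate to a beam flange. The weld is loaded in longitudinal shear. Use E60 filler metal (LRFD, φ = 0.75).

E60XX → F_EXX = 60 ksi.
Effective throat (given) t_e = 0.4375 in.
A_we = 0.4375 × 5.5 = 2.406 in².
F_nw = 0.6 F_EXX = 36 ksi.
φR_n = 0.75 × 36 × 2.406 = 64.97 kips.

φR_n ≈ 65 kips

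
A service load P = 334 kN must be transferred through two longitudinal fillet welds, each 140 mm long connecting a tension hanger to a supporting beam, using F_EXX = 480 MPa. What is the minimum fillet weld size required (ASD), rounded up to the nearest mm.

Total weld length L = 280 mm.
Required throat t_e = P × Ω / (0.6 F_EXX × L) = 334 × 2.0 / (0.6 × 480 × 280 × 10⁻³) = 8.284 mm.
Required leg w = t_e / 0.707 = 11.72 mm → use 12 mm.

w = 12 mm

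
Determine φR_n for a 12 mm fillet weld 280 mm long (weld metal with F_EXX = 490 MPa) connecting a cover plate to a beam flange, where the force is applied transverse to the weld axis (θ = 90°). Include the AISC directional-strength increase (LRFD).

t_e = 0.707 × 12 = 8.484 mm; A_we = 8.484 × 280 = 2376 mm².
Directional factor: 1.0 + 0.5 sin^1.5(90°) = 1.5.
F_nw = 0.6 × 490 × 1.5 = 441 MPa.
φR_n = 0.75 × 441 × 2376 × 10⁻³ = 785.7 kN.

φR_n ≈ 786 kN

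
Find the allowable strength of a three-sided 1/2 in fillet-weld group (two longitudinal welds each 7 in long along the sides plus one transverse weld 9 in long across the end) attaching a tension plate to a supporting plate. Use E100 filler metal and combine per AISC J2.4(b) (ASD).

R_n/Ω ≈ 269 kip

E100XX → F_EXX = 100 ksi.
t_e = 0.707 × 0.5 = 0.3535 in.
R_nwl = 0.6 × 100 × 0.3535 × 14 = 296.9 kip (longitudinal, 2 welds).
R_nwt = 0.6 × 100 × 0.3535 × 9 = 190.9 kip (transverse, base value).
(i) R_nwl + R_nwt = 487.8 kip; (ii) 0.85 R_nwl + 1.5 R_nwt = 538.7 kip.
R_n = max = 538.7 kip [governs: (ii)]; R_n/Ω = 269.4 kip.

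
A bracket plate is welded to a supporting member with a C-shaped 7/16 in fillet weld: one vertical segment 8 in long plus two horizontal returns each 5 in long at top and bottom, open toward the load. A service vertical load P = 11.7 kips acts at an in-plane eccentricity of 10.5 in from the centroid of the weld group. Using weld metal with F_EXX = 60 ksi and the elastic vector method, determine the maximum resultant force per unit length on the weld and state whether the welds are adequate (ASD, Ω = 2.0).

f_max ≈ 3.11 kip/in; adequate

Total weld length L_w = 18 in. Treat welds as unit-width lines.
Centroid: x̄ = 2×5×2.5 / 18 = 1.389 in from the vertical weld.
Polar moment about centroid: J = I_x + I_y = [8³/12 + 2×5×4²] + [8×1.389² + 2(5³/12 + 5×1.111²)] = 251.3 in³.
Direct shear f_v = P/L_w = 11.7 / 18 = 0.65 kip/in (vertical).
Torsion M = P·e = 11.7 × 10.5 = 122.85 kip·in.
Critical point at (x, y) = (3.611, 4) from centroid. f_tx = M·y/J = 1.956 kip/in; f_ty = M·x/J = 1.765 kip/in.
Resultant f_max = √[f_tx² + (f_v + f_ty)²] = √[1.956² + (0.65 + 1.765)²] = 3.108 kip/in.
Capacity per unit length: r_n/Ω = (1/2.0) × 0.6 × 60 × (0.707 × 0.4375) = 5.568 kip/in.
3.108 ≤ 5.568 → adequate.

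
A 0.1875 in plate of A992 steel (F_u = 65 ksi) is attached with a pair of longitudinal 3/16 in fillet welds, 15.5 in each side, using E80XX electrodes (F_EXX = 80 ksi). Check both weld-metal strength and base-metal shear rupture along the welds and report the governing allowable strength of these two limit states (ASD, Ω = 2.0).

R_n/Ω ≈ 98.6 kip (weld metal governs)

t_e = 0.707 × 0.1875 = 0.1326 in; L = 31 in.
Weld metal: R_n/Ω = (1/2.0) × 0.6 × 80 × 0.1326 × 31 = 98.63 kip.
Base metal (shear rupture): R_n/Ω = (1/2.0) × 0.6 × 65 × 0.1875 × 31 = 113.3 kip.
Governing: weld metal.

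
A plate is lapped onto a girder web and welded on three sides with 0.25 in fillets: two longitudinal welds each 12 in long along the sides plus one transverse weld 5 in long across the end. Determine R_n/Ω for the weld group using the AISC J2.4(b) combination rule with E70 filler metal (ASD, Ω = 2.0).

R_n/Ω ≈ 108 kips

E70XX → F_EXX = 70 ksi.
t_e = 0.707 × 0.25 = 0.1767 in.
R_nwl = 0.6 × 70 × 0.1767 × 24 = 178.2 kips (longitudinal, 2 welds).
R_nwt = 0.6 × 70 × 0.1767 × 5 = 37.12 kips (transverse, base value).
(i) R_nwl + R_nwt = 215.3 kips; (ii) 0.85 R_nwl + 1.5 R_nwt = 207.1 kips.
R_n = max = 215.3 kips [governs: (i)]; R_n/Ω = 107.6 kips.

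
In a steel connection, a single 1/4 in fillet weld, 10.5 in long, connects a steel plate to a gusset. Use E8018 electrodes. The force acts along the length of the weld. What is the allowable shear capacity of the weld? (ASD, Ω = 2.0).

R_n/Ω ≈ 44.5 kip

E80XX → F_EXX = 80 ksi.
Effective throat t_e = 0.707 × 0.25 = 0.1767 in.
Total length L = 10.5 in; A_we = 0.1767 × 10.5 = 1.856 in².
F_nw = 0.6 F_EXX = 0.6 × 80 = 48 ksi.
R_n = 48 × 1.856 = 89.08 kip; R_n/Ω = 89.08/2.0 = 44.54 kip.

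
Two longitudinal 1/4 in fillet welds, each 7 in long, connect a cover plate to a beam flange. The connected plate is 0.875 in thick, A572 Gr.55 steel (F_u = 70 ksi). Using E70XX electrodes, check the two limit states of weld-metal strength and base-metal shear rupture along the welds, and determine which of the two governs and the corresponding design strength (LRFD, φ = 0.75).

E70XX → F_EXX = 70 ksi.
t_e = 0.707 × 0.25 = 0.1767 in; L = 14 in.
Weld metal: φR_n = 0.75 × 0.6 × 70 × 0.1767 × 14 = 77.95 kips.
Base metal (shear rupture): φR_n = 0.75 × 0.6 × 70 × 0.875 × 14 = 385.9 kips.
Governing: weld metal.

φR_n ≈ 77.9 kips (weld metal governs)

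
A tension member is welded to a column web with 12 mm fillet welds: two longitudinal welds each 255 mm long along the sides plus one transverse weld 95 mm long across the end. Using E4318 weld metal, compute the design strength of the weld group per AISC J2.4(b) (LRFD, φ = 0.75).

E43XX → F_EXX = 430 MPa.
t_e = 0.707 × 12 = 8.484 mm.
R_nwl = 0.6 × 430 × 8.484 × 510 × 10⁻³ = 1116 kN (longitudinal, 2 welds).
R_nwt = 0.6 × 430 × 8.484 × 95 × 10⁻³ = 207.9 kN (transverse, base value).
(i) R_nwl + R_nwt = 1324 kN; (ii) 0.85 R_nwl + 1.5 R_nwt = 1261 kN.
R_n = max = 1324 kN [governs: (i)]; φR_n = 993.2 kN.

φR_n ≈ 993 kN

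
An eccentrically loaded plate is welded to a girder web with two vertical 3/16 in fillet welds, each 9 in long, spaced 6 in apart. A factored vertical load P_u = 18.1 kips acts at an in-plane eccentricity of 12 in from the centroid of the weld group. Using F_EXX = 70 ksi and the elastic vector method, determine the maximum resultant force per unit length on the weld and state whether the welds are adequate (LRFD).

Total weld length L_w = 18 in. Treat welds as unit-width lines.
Polar moment about centroid: J = 2[d³/12 + d(b/2)²] = 2[9³/12 + 9×3²] = 283.5 in³.
Direct shear f_v = P/L_w = 18.1 / 18 = 1.006 kip/in (vertical).
Torsion M = P·e = 18.1 × 12 = 217.2 kip·in.
Critical point at (x, y) = (3, 4.5) from centroid. f_tx = M·y/J = 3.448 kip/in; f_ty = M·x/J = 2.298 kip/in.
Resultant f_max = √[f_tx² + (f_v + f_ty)²] = √[3.448² + (1.006 + 2.298)²] = 4.775 kip/in.
Capacity per unit length: φr_n = 0.75 × 0.6 × 70 × (0.707 × 0.1875) = 4.176 kip/in.
4.775 > 4.176 → NOT adequate.

f_max ≈ 4.78 kip/in; NOT adequate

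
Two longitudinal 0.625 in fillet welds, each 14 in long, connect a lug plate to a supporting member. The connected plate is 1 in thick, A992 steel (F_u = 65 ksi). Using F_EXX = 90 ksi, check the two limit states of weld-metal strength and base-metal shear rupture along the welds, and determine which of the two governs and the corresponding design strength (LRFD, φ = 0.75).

t_e = 0.707 × 0.625 = 0.4419 in; L = 28 in.
Weld metal: φR_n = 0.75 × 0.6 × 90 × 0.4419 × 28 = 501.1 kips.
Base metal (shear rupture): φR_n = 0.75 × 0.6 × 65 × 1 × 28 = 819 kips.
Governing: weld metal.

φR_n ≈ 501 kips (weld metal governs)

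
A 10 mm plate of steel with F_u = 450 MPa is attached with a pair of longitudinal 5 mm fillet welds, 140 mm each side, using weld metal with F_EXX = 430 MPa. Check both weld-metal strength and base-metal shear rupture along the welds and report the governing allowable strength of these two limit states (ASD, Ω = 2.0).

t_e = 0.707 × 5 = 3.535 mm; L = 280 mm.
Weld metal: R_n/Ω = (1/2.0) × 0.6 × 430 × 3.535 × 280 × 10⁻³ = 127.7 kN.
Base metal (shear rupture): R_n/Ω = (1/2.0) × 0.6 × 450 × 10 × 280 × 10⁻³ = 378 kN.
Governing: weld metal.

R_n/Ω ≈ 128 kN (weld metal governs)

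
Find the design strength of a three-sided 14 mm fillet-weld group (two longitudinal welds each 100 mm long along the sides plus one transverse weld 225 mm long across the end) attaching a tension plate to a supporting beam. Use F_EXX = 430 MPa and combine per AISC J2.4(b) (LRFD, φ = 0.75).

t_e = 0.707 × 14 = 9.898 mm.
R_nwl = 0.6 × 430 × 9.898 × 200 × 10⁻³ = 510.7 kN (longitudinal, 2 welds).
R_nwt = 0.6 × 430 × 9.898 × 225 × 10⁻³ = 574.6 kN (transverse, base value).
(i) R_nwl + R_nwt = 1085 kN; (ii) 0.85 R_nwl + 1.5 R_nwt = 1296 kN.
R_n = max = 1296 kN [governs: (ii)]; φR_n = 972 kN.

φR_n ≈ 972 kN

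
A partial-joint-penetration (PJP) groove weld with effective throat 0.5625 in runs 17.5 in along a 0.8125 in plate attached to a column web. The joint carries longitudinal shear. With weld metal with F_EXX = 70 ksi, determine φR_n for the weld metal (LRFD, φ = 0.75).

Effective throat (given) t_e = 0.5625 in.
A_we = 0.5625 × 17.5 = 9.844 in².
F_nw = 0.6 F_EXX = 42 ksi.
φR_n = 0.75 × 42 × 9.844 = 310.1 kips.

φR_n ≈ 310 kips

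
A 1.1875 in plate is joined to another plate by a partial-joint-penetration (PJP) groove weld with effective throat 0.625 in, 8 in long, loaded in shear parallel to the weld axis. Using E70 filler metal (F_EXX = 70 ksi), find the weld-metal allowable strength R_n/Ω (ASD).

Effective throat (given) t_e = 0.625 in.
A_we = 0.625 × 8 = 5 in².
F_nw = 0.6 F_EXX = 42 ksi.
R_n/Ω = (42 × 5) / 2.0 = 105 kips.

R_n/Ω ≈ 105 kips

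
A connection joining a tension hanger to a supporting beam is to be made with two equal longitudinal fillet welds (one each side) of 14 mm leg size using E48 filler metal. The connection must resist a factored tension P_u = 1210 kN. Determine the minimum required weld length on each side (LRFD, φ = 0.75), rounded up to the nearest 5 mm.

E48XX → F_EXX = 480 MPa.
Throat t_e = 0.707 × 14 = 9.898 mm.
φr_n = 0.75 × 0.6 × 480 × 9.898 × 10⁻³ = 2.138 kN/mm.
L_req = P_u / φr_n = 1210 / 2.138 = 566 mm total.
Per side: 566 / 2 = 283 mm.
Round up → use L = 285 mm on each side.

L = 285 mm on each side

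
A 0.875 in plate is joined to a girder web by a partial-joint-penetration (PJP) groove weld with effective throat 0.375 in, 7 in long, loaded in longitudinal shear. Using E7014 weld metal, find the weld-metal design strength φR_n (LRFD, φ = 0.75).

E70XX → F_EXX = 70 ksi.
Effective throat (given) t_e = 0.375 in.
A_we = 0.375 × 7 = 2.625 in².
F_nw = 0.6 F_EXX = 42 ksi.
φR_n = 0.75 × 42 × 2.625 = 82.69 kip.

φR_n ≈ 82.7 kip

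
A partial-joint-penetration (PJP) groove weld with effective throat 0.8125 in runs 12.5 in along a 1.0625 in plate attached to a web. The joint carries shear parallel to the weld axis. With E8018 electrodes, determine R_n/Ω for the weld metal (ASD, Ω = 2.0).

R_n/Ω ≈ 244 kips

E80XX → F_EXX = 80 ksi.
Effective throat (given) t_e = 0.8125 in.
A_we = 0.8125 × 12.5 = 10.16 in².
F_nw = 0.6 F_EXX = 48 ksi.
R_n/Ω = (48 × 10.16) / 2.0 = 243.8 kips.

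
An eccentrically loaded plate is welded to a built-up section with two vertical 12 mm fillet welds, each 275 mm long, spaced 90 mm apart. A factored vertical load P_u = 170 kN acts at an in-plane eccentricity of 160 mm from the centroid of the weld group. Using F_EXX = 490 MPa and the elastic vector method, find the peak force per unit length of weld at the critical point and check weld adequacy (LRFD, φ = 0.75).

Total weld length L_w = 550 mm. Treat welds as unit-width lines.
Polar moment about centroid: J = 2[d³/12 + d(b/2)²] = 2[275³/12 + 275×45²] = 4580000 mm³.
Direct shear f_v = P/L_w = 170×10³ / 550 = 309.1 N/mm (vertical).
Torsion M = P·e = 170×10³ × 160 = 27200000 N·mm.
Critical point at (x, y) = (45, 137.5) from centroid. f_tx = M·y/J = 816.6 N/mm; f_ty = M·x/J = 267.3 N/mm.
Resultant f_max = √[f_tx² + (f_v + f_ty)²] = √[816.6² + (309.1 + 267.3)²] = 999.5 N/mm.
Capacity per unit length: φr_n = 0.75 × 0.6 × 490 × (0.707 × 12) = 1871 N/mm.
999.5 ≤ 1871 → adequate.

f_max ≈ 1000 N/mm; adequate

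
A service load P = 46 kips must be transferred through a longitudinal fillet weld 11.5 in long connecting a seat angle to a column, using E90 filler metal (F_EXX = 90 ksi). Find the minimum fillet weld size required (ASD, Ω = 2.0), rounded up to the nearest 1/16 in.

w = 1/4 in

Total weld length L = 11.5 in.
Required throat t_e = P × Ω / (0.6 F_EXX × L) = 46 × 2.0 / (0.6 × 90 × 11.5) = 0.1481 in.
Required leg w = t_e / 0.707 = 0.2095 in → use 1/4 in.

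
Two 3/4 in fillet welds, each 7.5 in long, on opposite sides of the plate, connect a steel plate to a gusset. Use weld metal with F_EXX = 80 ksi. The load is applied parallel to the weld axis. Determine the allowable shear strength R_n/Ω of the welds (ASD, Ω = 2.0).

R_n/Ω ≈ 191 kip

Effective throat t_e = 0.707 × 0.75 = 0.5302 in.
Total length L = 15 in; A_we = 0.5302 × 15 = 7.954 in².
F_nw = 0.6 F_EXX = 0.6 × 80 = 48 ksi.
R_n = 48 × 7.954 = 381.8 kip; R_n/Ω = 381.8/2.0 = 190.9 kip.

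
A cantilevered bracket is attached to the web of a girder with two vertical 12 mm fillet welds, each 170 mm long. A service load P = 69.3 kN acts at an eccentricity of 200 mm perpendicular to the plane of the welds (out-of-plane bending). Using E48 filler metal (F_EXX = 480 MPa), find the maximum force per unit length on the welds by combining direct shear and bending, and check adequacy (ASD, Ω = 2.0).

L_w = 2 × 170 = 340 mm; section modulus (unit throat) S = 2 × L²/6 = 9633 mm².
Direct shear f_v = P/L_w = 69.3×10³/340 = 203.8 N/mm.
Moment M = P × e = 69.3×10³ × 200 = 13860000 N·mm; bending f_b = M/S = 1439 N/mm.
f_max = √(f_v² + f_b²) = √(203.8² + 1439²) = 1453 N/mm.
r_n/Ω = (1/2.0) × 0.6 × 480 × (0.707 × 12) = 1222 N/mm → NOT adequate.

f_max ≈ 1450 N/mm; NOT adequate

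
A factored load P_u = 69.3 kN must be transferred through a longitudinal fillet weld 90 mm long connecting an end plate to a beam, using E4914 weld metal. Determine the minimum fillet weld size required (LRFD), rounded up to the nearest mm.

w = 5 mm

E49XX → F_EXX = 490 MPa.
Total weld length L = 90 mm.
Required throat t_e = P_u / (φ × 0.6 F_EXX × L) = 69.3 / (0.75 × 0.6 × 490 × 90 × 10⁻³) = 3.492 mm.
Required leg w = t_e / 0.707 = 4.939 mm → use 5 mm.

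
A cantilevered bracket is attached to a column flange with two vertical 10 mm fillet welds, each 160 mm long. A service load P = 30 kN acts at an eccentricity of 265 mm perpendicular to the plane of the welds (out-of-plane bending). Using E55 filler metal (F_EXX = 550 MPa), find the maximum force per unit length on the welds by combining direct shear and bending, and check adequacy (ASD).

f_max ≈ 936 N/mm; adequate

L_w = 2 × 160 = 320 mm; section modulus (unit throat) S = 2 × L²/6 = 8533 mm².
Direct shear f_v = P/L_w = 30×10³/320 = 93.75 N/mm.
Moment M = P × e = 30×10³ × 265 = 7950000 N·mm; bending f_b = M/S = 931.6 N/mm.
f_max = √(f_v² + f_b²) = √(93.75² + 931.6²) = 936.3 N/mm.
r_n/Ω = (1/2.0) × 0.6 × 550 × (0.707 × 10) = 1167 N/mm → adequate.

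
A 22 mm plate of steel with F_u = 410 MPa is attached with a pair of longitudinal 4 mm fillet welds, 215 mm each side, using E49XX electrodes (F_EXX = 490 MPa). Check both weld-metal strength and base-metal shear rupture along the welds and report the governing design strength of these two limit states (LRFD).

φR_n ≈ 268 kN (weld metal governs)

t_e = 0.707 × 4 = 2.828 mm; L = 430 mm.
Weld metal: φR_n = 0.75 × 0.6 × 490 × 2.828 × 430 × 10⁻³ = 268.1 kN.
Base metal (shear rupture): φR_n = 0.75 × 0.6 × 410 × 22 × 430 × 10⁻³ = 1745 kN.
Governing: weld metal.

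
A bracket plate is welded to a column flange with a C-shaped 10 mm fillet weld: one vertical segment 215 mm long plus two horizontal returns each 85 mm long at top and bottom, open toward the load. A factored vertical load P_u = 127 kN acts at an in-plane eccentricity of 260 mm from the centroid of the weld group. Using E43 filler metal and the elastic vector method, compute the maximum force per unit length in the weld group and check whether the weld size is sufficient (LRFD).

f_max ≈ 1560 N/mm; NOT adequate

E43XX → F_EXX = 430 MPa.
Total weld length L_w = 385 mm. Treat welds as unit-width lines.
Centroid: x̄ = 2×85×42.5 / 385 = 18.77 mm from the vertical weld.
Polar moment about centroid: J = I_x + I_y = [215³/12 + 2×85×107.5²] + [215×18.77² + 2(85³/12 + 85×23.73²)] = 3067000 mm³.
Direct shear f_v = P/L_w = 127×10³ / 385 = 329.9 N/mm (vertical).
Torsion M = P·e = 127×10³ × 260 = 33020000 N·mm.
Critical point at (x, y) = (66.23, 107.5) from centroid. f_tx = M·y/J = 1158 N/mm; f_ty = M·x/J = 713.2 N/mm.
Resultant f_max = √[f_tx² + (f_v + f_ty)²] = √[1158² + (329.9 + 713.2)²] = 1558 N/mm.
Capacity per unit length: φr_n = 0.75 × 0.6 × 430 × (0.707 × 10) = 1368 N/mm.
1558 > 1368 → NOT adequate.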